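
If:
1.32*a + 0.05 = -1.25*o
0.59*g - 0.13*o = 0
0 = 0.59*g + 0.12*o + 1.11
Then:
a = 4.17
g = -0.98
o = -4.44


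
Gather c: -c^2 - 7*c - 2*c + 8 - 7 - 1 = -c^2 - 9*c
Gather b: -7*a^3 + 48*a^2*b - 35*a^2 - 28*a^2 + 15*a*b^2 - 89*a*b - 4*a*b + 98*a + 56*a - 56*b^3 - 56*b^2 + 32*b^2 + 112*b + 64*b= -7*a^3 - 63*a^2 + 154*a - 56*b^3 + b^2*(15*a - 24) + b*(48*a^2 - 93*a + 176)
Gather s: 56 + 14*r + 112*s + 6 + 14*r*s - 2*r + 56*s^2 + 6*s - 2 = 12*r + 56*s^2 + s*(14*r + 118) + 60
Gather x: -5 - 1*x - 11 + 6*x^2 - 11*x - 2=6*x^2 - 12*x - 18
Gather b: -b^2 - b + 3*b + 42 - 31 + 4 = -b^2 + 2*b + 15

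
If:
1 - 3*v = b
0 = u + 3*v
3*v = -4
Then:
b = 5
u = 4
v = -4/3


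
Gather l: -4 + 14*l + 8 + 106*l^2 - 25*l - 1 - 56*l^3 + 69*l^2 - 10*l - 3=-56*l^3 + 175*l^2 - 21*l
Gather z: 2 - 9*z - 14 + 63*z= 54*z - 12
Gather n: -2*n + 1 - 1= -2*n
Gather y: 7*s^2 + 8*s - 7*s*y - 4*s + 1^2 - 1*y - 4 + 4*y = 7*s^2 + 4*s + y*(3 - 7*s) - 3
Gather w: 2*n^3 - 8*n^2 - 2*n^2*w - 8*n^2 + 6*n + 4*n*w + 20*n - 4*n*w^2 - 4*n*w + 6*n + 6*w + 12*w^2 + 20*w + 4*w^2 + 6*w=2*n^3 - 16*n^2 + 32*n + w^2*(16 - 4*n) + w*(32 - 2*n^2)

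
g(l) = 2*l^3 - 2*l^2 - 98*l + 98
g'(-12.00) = 814.00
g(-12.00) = -2470.00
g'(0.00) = -98.00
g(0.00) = 98.00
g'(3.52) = -37.74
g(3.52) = -184.51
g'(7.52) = 211.22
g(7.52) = 98.46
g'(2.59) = -68.11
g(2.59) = -134.49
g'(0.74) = -97.67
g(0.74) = 25.20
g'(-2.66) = -44.91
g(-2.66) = 306.89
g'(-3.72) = -0.09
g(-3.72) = 331.93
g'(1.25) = -93.62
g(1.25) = -23.72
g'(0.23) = -98.60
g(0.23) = 75.38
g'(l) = 6*l^2 - 4*l - 98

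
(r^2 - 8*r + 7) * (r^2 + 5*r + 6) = r^4 - 3*r^3 - 27*r^2 - 13*r + 42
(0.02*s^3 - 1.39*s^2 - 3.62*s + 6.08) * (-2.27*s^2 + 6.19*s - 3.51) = -0.0454*s^5 + 3.2791*s^4 - 0.456900000000001*s^3 - 31.3305*s^2 + 50.3414*s - 21.3408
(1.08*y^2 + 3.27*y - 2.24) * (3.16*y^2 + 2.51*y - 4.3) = 3.4128*y^4 + 13.044*y^3 - 3.5147*y^2 - 19.6834*y + 9.632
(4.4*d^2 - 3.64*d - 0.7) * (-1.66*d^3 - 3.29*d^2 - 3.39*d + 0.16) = -7.304*d^5 - 8.4336*d^4 - 1.7784*d^3 + 15.3466*d^2 + 1.7906*d - 0.112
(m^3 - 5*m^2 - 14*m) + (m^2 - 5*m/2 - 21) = m^3 - 4*m^2 - 33*m/2 - 21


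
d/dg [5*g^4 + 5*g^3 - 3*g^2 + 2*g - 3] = 20*g^3 + 15*g^2 - 6*g + 2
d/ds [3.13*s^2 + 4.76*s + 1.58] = 6.26*s + 4.76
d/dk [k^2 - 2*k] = 2*k - 2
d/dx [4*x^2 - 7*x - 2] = 8*x - 7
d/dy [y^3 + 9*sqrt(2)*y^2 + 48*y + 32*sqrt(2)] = 3*y^2 + 18*sqrt(2)*y + 48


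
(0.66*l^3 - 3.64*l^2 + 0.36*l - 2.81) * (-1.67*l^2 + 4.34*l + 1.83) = -1.1022*l^5 + 8.9432*l^4 - 15.191*l^3 - 0.4061*l^2 - 11.5366*l - 5.1423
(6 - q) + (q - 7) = -1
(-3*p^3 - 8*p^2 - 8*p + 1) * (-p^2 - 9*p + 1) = 3*p^5 + 35*p^4 + 77*p^3 + 63*p^2 - 17*p + 1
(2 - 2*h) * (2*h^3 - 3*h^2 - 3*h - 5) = -4*h^4 + 10*h^3 + 4*h - 10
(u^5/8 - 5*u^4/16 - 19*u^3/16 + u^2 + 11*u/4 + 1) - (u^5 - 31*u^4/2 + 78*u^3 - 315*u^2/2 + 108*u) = -7*u^5/8 + 243*u^4/16 - 1267*u^3/16 + 317*u^2/2 - 421*u/4 + 1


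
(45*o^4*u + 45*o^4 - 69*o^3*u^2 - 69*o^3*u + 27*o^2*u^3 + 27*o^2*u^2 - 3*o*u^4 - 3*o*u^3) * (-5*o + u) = -225*o^5*u - 225*o^5 + 390*o^4*u^2 + 390*o^4*u - 204*o^3*u^3 - 204*o^3*u^2 + 42*o^2*u^4 + 42*o^2*u^3 - 3*o*u^5 - 3*o*u^4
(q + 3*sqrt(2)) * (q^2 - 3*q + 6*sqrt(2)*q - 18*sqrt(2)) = q^3 - 3*q^2 + 9*sqrt(2)*q^2 - 27*sqrt(2)*q + 36*q - 108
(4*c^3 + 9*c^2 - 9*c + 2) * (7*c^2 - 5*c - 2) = 28*c^5 + 43*c^4 - 116*c^3 + 41*c^2 + 8*c - 4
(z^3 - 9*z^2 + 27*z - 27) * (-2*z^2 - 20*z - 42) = -2*z^5 - 2*z^4 + 84*z^3 - 108*z^2 - 594*z + 1134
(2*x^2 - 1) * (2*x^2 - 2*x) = 4*x^4 - 4*x^3 - 2*x^2 + 2*x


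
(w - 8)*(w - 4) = w^2 - 12*w + 32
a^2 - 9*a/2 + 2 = (a - 4)*(a - 1/2)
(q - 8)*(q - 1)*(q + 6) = q^3 - 3*q^2 - 46*q + 48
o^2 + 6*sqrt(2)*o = o*(o + 6*sqrt(2))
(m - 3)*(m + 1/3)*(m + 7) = m^3 + 13*m^2/3 - 59*m/3 - 7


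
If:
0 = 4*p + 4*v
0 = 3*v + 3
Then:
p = 1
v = -1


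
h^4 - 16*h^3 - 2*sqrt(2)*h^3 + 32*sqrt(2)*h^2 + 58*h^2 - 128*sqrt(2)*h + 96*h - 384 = (h - 8)^2*(h - 3*sqrt(2))*(h + sqrt(2))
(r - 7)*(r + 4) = r^2 - 3*r - 28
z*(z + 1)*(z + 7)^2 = z^4 + 15*z^3 + 63*z^2 + 49*z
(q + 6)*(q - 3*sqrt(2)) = q^2 - 3*sqrt(2)*q + 6*q - 18*sqrt(2)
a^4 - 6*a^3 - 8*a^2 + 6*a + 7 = (a - 7)*(a - 1)*(a + 1)^2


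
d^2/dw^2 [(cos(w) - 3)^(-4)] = 4*(4*sin(w)^2 - 3*cos(w) + 1)/(cos(w) - 3)^6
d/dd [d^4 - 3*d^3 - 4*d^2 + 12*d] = 4*d^3 - 9*d^2 - 8*d + 12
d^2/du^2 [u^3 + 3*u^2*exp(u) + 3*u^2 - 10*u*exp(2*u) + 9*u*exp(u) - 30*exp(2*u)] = 3*u^2*exp(u) - 40*u*exp(2*u) + 21*u*exp(u) + 6*u - 160*exp(2*u) + 24*exp(u) + 6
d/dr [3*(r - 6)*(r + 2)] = 6*r - 12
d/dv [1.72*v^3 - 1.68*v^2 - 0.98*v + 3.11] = 5.16*v^2 - 3.36*v - 0.98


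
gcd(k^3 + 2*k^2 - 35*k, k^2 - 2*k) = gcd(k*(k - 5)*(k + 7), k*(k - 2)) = k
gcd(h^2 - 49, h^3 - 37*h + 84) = h + 7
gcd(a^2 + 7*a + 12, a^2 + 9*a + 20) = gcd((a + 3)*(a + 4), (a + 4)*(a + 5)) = a + 4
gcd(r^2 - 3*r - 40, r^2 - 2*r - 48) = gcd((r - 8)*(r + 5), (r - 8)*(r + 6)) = r - 8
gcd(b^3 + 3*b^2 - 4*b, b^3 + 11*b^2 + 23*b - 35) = b - 1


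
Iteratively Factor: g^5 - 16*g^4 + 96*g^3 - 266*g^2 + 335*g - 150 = (g - 2)*(g^4 - 14*g^3 + 68*g^2 - 130*g + 75) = (g - 2)*(g - 1)*(g^3 - 13*g^2 + 55*g - 75) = (g - 5)*(g - 2)*(g - 1)*(g^2 - 8*g + 15) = (g - 5)*(g - 3)*(g - 2)*(g - 1)*(g - 5)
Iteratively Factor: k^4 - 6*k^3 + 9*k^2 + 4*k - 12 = (k + 1)*(k^3 - 7*k^2 + 16*k - 12) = (k - 2)*(k + 1)*(k^2 - 5*k + 6) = (k - 3)*(k - 2)*(k + 1)*(k - 2)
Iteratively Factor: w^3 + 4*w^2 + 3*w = (w)*(w^2 + 4*w + 3) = w*(w + 3)*(w + 1)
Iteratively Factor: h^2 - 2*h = (h - 2)*(h)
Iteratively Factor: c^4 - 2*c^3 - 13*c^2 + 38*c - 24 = (c + 4)*(c^3 - 6*c^2 + 11*c - 6) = (c - 3)*(c + 4)*(c^2 - 3*c + 2) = (c - 3)*(c - 2)*(c + 4)*(c - 1)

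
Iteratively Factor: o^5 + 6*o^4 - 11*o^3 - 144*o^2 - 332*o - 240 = (o + 2)*(o^4 + 4*o^3 - 19*o^2 - 106*o - 120) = (o + 2)*(o + 3)*(o^3 + o^2 - 22*o - 40) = (o + 2)^2*(o + 3)*(o^2 - o - 20) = (o + 2)^2*(o + 3)*(o + 4)*(o - 5)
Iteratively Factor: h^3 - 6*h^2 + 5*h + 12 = (h - 3)*(h^2 - 3*h - 4) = (h - 3)*(h + 1)*(h - 4)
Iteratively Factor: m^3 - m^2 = (m - 1)*(m^2) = m*(m - 1)*(m)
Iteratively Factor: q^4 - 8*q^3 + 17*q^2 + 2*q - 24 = (q - 2)*(q^3 - 6*q^2 + 5*q + 12) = (q - 4)*(q - 2)*(q^2 - 2*q - 3) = (q - 4)*(q - 2)*(q + 1)*(q - 3)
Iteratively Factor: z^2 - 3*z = (z)*(z - 3)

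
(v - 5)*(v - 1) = v^2 - 6*v + 5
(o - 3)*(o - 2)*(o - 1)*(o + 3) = o^4 - 3*o^3 - 7*o^2 + 27*o - 18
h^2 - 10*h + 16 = (h - 8)*(h - 2)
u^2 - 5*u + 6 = (u - 3)*(u - 2)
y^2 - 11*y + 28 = (y - 7)*(y - 4)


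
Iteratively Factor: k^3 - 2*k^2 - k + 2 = (k + 1)*(k^2 - 3*k + 2) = (k - 1)*(k + 1)*(k - 2)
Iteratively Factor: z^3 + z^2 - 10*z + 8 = (z + 4)*(z^2 - 3*z + 2) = (z - 2)*(z + 4)*(z - 1)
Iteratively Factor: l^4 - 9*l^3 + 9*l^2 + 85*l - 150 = (l + 3)*(l^3 - 12*l^2 + 45*l - 50) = (l - 2)*(l + 3)*(l^2 - 10*l + 25) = (l - 5)*(l - 2)*(l + 3)*(l - 5)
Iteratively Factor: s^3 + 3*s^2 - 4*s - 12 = (s + 2)*(s^2 + s - 6) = (s - 2)*(s + 2)*(s + 3)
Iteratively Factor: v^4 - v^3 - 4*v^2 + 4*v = (v + 2)*(v^3 - 3*v^2 + 2*v) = (v - 2)*(v + 2)*(v^2 - v) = v*(v - 2)*(v + 2)*(v - 1)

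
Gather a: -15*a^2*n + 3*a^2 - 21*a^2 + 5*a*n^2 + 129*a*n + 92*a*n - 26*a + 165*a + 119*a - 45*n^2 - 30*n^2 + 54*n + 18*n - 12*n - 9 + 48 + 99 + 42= a^2*(-15*n - 18) + a*(5*n^2 + 221*n + 258) - 75*n^2 + 60*n + 180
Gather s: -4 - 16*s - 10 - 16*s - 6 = -32*s - 20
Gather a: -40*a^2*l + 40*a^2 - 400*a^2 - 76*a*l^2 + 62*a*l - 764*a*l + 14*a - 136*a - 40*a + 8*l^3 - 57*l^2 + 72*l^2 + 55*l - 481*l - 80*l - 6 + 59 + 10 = a^2*(-40*l - 360) + a*(-76*l^2 - 702*l - 162) + 8*l^3 + 15*l^2 - 506*l + 63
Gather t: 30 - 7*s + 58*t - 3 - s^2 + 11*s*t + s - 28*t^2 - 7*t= -s^2 - 6*s - 28*t^2 + t*(11*s + 51) + 27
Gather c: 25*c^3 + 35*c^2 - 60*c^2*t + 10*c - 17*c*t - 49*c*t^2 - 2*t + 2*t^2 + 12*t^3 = 25*c^3 + c^2*(35 - 60*t) + c*(-49*t^2 - 17*t + 10) + 12*t^3 + 2*t^2 - 2*t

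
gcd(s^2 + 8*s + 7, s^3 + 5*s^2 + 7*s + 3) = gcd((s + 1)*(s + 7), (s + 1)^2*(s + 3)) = s + 1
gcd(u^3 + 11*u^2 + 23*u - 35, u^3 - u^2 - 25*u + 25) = u^2 + 4*u - 5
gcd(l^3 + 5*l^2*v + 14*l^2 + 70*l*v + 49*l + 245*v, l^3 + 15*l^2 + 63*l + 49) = l^2 + 14*l + 49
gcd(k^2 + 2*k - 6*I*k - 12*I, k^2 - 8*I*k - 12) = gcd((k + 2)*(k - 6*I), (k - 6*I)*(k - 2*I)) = k - 6*I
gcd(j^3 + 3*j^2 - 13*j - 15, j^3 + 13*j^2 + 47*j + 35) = j^2 + 6*j + 5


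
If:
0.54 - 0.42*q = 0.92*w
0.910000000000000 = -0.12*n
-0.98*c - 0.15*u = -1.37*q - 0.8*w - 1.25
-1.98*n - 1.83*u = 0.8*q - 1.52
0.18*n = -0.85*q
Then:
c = 2.13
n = -7.58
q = 1.61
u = 8.33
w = -0.15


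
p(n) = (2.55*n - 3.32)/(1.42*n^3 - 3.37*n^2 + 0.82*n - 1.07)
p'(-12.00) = 0.00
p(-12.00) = 0.01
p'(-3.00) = 0.09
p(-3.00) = 0.15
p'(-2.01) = 0.25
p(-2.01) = 0.30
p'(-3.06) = 0.09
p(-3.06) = 0.15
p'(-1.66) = 0.40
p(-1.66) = 0.41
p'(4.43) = -0.08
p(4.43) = 0.13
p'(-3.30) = 0.07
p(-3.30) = 0.13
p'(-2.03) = 0.25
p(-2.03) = 0.30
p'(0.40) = -4.08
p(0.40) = 1.93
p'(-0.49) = 2.88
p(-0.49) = 1.87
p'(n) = (2.55*n - 3.32)*(-4.26*n^2 + 6.74*n - 0.82)/(1.42*n^3 - 3.37*n^2 + 0.82*n - 1.07)^2 + 2.55/(1.42*n^3 - 3.37*n^2 + 0.82*n - 1.07)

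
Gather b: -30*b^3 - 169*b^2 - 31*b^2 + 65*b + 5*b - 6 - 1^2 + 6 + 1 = -30*b^3 - 200*b^2 + 70*b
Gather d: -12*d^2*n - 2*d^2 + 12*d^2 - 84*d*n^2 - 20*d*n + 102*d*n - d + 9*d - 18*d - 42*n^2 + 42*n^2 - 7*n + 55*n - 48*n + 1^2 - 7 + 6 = d^2*(10 - 12*n) + d*(-84*n^2 + 82*n - 10)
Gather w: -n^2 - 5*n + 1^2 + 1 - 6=-n^2 - 5*n - 4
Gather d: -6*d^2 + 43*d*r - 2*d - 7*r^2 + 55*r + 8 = -6*d^2 + d*(43*r - 2) - 7*r^2 + 55*r + 8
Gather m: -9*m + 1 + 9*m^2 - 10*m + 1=9*m^2 - 19*m + 2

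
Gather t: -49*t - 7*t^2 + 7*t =-7*t^2 - 42*t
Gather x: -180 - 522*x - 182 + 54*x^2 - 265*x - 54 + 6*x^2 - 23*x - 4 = 60*x^2 - 810*x - 420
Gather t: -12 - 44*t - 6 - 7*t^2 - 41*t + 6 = -7*t^2 - 85*t - 12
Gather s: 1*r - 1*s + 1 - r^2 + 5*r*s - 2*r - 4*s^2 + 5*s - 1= -r^2 - r - 4*s^2 + s*(5*r + 4)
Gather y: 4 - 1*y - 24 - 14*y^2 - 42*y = -14*y^2 - 43*y - 20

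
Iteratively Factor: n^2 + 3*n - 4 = (n + 4)*(n - 1)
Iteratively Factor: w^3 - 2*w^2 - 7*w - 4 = (w + 1)*(w^2 - 3*w - 4) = (w - 4)*(w + 1)*(w + 1)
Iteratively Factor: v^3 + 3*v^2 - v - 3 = (v + 3)*(v^2 - 1) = (v - 1)*(v + 3)*(v + 1)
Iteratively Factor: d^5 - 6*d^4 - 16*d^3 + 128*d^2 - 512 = (d + 2)*(d^4 - 8*d^3 + 128*d - 256) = (d - 4)*(d + 2)*(d^3 - 4*d^2 - 16*d + 64) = (d - 4)*(d + 2)*(d + 4)*(d^2 - 8*d + 16) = (d - 4)^2*(d + 2)*(d + 4)*(d - 4)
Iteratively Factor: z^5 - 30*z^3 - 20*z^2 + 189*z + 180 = (z + 3)*(z^4 - 3*z^3 - 21*z^2 + 43*z + 60) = (z + 1)*(z + 3)*(z^3 - 4*z^2 - 17*z + 60) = (z + 1)*(z + 3)*(z + 4)*(z^2 - 8*z + 15) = (z - 3)*(z + 1)*(z + 3)*(z + 4)*(z - 5)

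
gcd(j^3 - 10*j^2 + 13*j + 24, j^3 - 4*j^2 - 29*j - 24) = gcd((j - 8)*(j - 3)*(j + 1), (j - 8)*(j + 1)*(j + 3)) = j^2 - 7*j - 8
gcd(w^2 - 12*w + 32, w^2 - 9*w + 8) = w - 8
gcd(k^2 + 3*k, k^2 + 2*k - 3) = k + 3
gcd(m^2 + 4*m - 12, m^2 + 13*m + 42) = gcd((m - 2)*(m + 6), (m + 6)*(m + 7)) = m + 6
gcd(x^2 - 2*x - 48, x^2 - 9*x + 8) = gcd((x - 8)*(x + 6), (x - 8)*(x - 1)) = x - 8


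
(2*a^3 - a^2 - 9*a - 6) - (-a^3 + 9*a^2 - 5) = 3*a^3 - 10*a^2 - 9*a - 1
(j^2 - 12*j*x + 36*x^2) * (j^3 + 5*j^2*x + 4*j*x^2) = j^5 - 7*j^4*x - 20*j^3*x^2 + 132*j^2*x^3 + 144*j*x^4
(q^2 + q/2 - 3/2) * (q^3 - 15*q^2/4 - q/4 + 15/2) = q^5 - 13*q^4/4 - 29*q^3/8 + 13*q^2 + 33*q/8 - 45/4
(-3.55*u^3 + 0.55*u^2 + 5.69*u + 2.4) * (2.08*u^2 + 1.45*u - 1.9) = -7.384*u^5 - 4.0035*u^4 + 19.3777*u^3 + 12.1975*u^2 - 7.331*u - 4.56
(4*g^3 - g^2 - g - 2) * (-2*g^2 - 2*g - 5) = -8*g^5 - 6*g^4 - 16*g^3 + 11*g^2 + 9*g + 10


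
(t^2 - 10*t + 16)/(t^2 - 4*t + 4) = (t - 8)/(t - 2)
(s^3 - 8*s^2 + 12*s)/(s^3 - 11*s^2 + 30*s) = (s - 2)/(s - 5)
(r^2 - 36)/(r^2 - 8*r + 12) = (r + 6)/(r - 2)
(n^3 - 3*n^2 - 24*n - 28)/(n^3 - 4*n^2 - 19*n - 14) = (n + 2)/(n + 1)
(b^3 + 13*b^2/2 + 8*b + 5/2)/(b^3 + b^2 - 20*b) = (2*b^2 + 3*b + 1)/(2*b*(b - 4))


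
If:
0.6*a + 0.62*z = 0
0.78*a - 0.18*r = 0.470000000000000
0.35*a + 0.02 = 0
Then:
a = -0.06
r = -2.86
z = 0.06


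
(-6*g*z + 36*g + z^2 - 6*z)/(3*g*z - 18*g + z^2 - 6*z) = (-6*g + z)/(3*g + z)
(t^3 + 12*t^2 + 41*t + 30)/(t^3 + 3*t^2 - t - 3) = (t^2 + 11*t + 30)/(t^2 + 2*t - 3)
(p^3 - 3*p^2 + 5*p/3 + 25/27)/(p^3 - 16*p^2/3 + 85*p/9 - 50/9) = (p + 1/3)/(p - 2)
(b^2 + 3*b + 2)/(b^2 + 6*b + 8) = (b + 1)/(b + 4)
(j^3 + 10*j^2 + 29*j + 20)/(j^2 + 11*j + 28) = (j^2 + 6*j + 5)/(j + 7)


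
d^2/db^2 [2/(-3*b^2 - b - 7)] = 4*(9*b^2 + 3*b - (6*b + 1)^2 + 21)/(3*b^2 + b + 7)^3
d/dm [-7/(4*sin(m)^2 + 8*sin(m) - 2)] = 14*(sin(m) + 1)*cos(m)/(4*sin(m) - cos(2*m))^2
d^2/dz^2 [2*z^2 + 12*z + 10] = 4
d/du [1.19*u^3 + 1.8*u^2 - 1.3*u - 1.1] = 3.57*u^2 + 3.6*u - 1.3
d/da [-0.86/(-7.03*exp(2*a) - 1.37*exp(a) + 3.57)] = (-12.0916*exp(a) - 1.1782)*exp(a)/(7.03*exp(2*a) + 1.37*exp(a) - 3.57)^2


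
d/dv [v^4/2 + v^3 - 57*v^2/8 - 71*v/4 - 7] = 2*v^3 + 3*v^2 - 57*v/4 - 71/4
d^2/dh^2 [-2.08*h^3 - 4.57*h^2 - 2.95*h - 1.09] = -12.48*h - 9.14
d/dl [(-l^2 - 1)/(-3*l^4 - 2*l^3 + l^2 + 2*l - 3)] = 2*(l*(3*l^4 + 2*l^3 - l^2 - 2*l + 3) - (l^2 + 1)*(6*l^3 + 3*l^2 - l - 1))/(3*l^4 + 2*l^3 - l^2 - 2*l + 3)^2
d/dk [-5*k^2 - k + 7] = -10*k - 1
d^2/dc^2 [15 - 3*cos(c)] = 3*cos(c)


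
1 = 1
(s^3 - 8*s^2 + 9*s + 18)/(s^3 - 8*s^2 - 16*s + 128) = (s^3 - 8*s^2 + 9*s + 18)/(s^3 - 8*s^2 - 16*s + 128)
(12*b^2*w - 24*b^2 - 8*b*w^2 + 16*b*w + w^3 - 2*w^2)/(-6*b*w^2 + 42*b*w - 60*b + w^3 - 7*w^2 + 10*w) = (-2*b + w)/(w - 5)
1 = 1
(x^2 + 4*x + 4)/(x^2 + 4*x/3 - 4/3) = 3*(x + 2)/(3*x - 2)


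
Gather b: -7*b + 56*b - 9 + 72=49*b + 63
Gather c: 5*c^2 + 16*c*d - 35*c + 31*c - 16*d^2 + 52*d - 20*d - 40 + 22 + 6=5*c^2 + c*(16*d - 4) - 16*d^2 + 32*d - 12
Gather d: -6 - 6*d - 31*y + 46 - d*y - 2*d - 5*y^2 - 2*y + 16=d*(-y - 8) - 5*y^2 - 33*y + 56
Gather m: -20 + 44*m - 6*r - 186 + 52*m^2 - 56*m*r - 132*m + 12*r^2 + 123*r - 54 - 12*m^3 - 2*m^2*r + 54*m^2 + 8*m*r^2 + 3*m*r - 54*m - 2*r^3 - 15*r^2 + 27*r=-12*m^3 + m^2*(106 - 2*r) + m*(8*r^2 - 53*r - 142) - 2*r^3 - 3*r^2 + 144*r - 260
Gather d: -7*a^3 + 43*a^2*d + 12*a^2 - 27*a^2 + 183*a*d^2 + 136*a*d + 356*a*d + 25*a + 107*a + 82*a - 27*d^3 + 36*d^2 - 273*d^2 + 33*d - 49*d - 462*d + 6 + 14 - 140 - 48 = -7*a^3 - 15*a^2 + 214*a - 27*d^3 + d^2*(183*a - 237) + d*(43*a^2 + 492*a - 478) - 168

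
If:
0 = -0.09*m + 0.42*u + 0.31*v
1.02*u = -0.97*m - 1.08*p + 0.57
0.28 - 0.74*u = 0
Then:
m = 3.44444444444444*v + 1.76576576576577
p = -3.09362139917695*v - 1.4154988321655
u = 0.38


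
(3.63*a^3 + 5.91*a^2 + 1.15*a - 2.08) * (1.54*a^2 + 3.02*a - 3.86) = 5.5902*a^5 + 20.064*a^4 + 5.6074*a^3 - 22.5428*a^2 - 10.7206*a + 8.0288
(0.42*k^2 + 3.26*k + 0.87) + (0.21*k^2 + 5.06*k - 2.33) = 0.63*k^2 + 8.32*k - 1.46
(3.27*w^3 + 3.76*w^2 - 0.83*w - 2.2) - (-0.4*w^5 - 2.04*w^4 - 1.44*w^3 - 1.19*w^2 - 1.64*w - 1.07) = 0.4*w^5 + 2.04*w^4 + 4.71*w^3 + 4.95*w^2 + 0.81*w - 1.13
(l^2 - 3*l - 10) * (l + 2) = l^3 - l^2 - 16*l - 20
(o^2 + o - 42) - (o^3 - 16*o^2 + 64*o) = -o^3 + 17*o^2 - 63*o - 42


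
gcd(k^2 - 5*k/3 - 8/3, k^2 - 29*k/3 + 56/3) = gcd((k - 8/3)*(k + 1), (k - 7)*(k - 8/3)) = k - 8/3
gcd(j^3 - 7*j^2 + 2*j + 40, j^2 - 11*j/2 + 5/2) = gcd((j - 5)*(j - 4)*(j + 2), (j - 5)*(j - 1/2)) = j - 5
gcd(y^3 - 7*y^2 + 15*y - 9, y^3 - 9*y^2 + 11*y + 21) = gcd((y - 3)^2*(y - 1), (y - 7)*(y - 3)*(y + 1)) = y - 3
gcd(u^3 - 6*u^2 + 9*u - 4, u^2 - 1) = u - 1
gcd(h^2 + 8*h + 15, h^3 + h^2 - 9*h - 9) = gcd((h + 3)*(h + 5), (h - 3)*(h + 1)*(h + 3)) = h + 3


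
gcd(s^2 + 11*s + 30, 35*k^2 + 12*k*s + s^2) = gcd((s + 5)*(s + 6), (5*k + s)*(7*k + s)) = 1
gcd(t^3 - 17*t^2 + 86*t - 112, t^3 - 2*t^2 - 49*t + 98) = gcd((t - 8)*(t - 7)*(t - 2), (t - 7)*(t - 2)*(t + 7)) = t^2 - 9*t + 14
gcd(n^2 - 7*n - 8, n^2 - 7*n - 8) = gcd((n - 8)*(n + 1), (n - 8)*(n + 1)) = n^2 - 7*n - 8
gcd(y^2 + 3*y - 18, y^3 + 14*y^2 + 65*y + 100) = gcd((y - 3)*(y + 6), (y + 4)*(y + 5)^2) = 1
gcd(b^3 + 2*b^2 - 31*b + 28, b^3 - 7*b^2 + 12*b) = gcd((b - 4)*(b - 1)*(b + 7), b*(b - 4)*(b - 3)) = b - 4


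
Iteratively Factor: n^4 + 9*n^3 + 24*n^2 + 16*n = (n + 4)*(n^3 + 5*n^2 + 4*n) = (n + 4)^2*(n^2 + n) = n*(n + 4)^2*(n + 1)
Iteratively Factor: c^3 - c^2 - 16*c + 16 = (c - 1)*(c^2 - 16) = (c - 1)*(c + 4)*(c - 4)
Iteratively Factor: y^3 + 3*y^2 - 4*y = (y)*(y^2 + 3*y - 4) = y*(y + 4)*(y - 1)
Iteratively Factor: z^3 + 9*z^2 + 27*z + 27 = (z + 3)*(z^2 + 6*z + 9) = (z + 3)^2*(z + 3)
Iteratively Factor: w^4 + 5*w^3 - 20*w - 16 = (w + 4)*(w^3 + w^2 - 4*w - 4) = (w - 2)*(w + 4)*(w^2 + 3*w + 2) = (w - 2)*(w + 2)*(w + 4)*(w + 1)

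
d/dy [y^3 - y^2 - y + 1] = 3*y^2 - 2*y - 1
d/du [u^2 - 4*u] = 2*u - 4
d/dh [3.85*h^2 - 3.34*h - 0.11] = 7.7*h - 3.34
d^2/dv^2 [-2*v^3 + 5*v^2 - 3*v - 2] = 10 - 12*v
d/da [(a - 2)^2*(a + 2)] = (a - 2)*(3*a + 2)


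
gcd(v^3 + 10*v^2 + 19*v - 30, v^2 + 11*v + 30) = v^2 + 11*v + 30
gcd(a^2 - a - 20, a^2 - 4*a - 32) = a + 4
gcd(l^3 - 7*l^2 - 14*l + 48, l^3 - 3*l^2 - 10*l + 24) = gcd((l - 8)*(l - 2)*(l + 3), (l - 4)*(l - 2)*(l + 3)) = l^2 + l - 6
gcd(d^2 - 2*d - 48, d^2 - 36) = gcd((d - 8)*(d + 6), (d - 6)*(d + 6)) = d + 6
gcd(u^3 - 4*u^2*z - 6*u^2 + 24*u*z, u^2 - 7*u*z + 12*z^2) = -u + 4*z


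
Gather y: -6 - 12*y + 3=-12*y - 3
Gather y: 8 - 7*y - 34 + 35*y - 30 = 28*y - 56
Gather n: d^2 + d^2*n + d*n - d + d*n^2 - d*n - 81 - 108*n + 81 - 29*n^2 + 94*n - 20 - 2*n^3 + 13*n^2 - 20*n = d^2 - d - 2*n^3 + n^2*(d - 16) + n*(d^2 - 34) - 20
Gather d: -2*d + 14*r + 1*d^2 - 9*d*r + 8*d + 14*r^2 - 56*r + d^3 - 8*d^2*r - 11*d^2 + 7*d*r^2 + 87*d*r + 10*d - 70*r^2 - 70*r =d^3 + d^2*(-8*r - 10) + d*(7*r^2 + 78*r + 16) - 56*r^2 - 112*r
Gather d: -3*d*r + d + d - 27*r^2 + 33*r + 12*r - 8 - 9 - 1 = d*(2 - 3*r) - 27*r^2 + 45*r - 18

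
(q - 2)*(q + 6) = q^2 + 4*q - 12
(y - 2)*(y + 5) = y^2 + 3*y - 10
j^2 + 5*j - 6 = (j - 1)*(j + 6)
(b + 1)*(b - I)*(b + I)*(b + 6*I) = b^4 + b^3 + 6*I*b^3 + b^2 + 6*I*b^2 + b + 6*I*b + 6*I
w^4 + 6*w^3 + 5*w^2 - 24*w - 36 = (w - 2)*(w + 2)*(w + 3)^2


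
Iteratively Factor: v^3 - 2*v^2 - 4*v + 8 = (v + 2)*(v^2 - 4*v + 4) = (v - 2)*(v + 2)*(v - 2)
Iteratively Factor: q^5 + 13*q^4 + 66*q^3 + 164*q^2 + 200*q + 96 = (q + 4)*(q^4 + 9*q^3 + 30*q^2 + 44*q + 24) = (q + 2)*(q + 4)*(q^3 + 7*q^2 + 16*q + 12) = (q + 2)*(q + 3)*(q + 4)*(q^2 + 4*q + 4) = (q + 2)^2*(q + 3)*(q + 4)*(q + 2)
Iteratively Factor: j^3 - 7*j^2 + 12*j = (j - 4)*(j^2 - 3*j) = (j - 4)*(j - 3)*(j)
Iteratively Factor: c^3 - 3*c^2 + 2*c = (c - 2)*(c^2 - c) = c*(c - 2)*(c - 1)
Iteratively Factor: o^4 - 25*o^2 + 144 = (o - 3)*(o^3 + 3*o^2 - 16*o - 48) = (o - 4)*(o - 3)*(o^2 + 7*o + 12) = (o - 4)*(o - 3)*(o + 3)*(o + 4)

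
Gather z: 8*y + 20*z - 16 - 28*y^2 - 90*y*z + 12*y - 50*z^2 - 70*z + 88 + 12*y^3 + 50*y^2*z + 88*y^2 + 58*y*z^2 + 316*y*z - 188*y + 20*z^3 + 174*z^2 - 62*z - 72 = 12*y^3 + 60*y^2 - 168*y + 20*z^3 + z^2*(58*y + 124) + z*(50*y^2 + 226*y - 112)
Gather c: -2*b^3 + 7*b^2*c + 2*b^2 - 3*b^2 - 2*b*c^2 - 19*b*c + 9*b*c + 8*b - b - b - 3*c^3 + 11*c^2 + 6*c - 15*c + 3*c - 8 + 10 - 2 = -2*b^3 - b^2 + 6*b - 3*c^3 + c^2*(11 - 2*b) + c*(7*b^2 - 10*b - 6)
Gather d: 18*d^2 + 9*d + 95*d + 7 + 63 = 18*d^2 + 104*d + 70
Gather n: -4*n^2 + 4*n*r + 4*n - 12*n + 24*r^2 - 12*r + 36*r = -4*n^2 + n*(4*r - 8) + 24*r^2 + 24*r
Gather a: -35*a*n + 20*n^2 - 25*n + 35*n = -35*a*n + 20*n^2 + 10*n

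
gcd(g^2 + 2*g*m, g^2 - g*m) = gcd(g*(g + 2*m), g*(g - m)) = g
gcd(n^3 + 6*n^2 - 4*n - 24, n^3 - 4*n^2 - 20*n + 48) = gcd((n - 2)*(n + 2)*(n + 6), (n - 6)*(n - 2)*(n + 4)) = n - 2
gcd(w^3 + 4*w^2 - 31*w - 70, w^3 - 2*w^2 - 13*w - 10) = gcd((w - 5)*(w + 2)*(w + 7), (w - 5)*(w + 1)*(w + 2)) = w^2 - 3*w - 10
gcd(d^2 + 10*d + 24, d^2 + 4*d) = d + 4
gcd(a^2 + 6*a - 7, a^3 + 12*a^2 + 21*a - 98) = a + 7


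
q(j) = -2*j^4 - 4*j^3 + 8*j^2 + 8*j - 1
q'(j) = -8*j^3 - 12*j^2 + 16*j + 8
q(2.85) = -137.77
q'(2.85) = -229.06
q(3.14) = -215.26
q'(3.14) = -307.75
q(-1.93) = 14.37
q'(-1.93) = -10.07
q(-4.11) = -191.72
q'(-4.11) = 294.95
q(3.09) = -200.24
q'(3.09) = -293.17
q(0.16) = 0.47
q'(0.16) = 10.22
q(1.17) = 9.16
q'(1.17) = -2.52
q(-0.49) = -2.64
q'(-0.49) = -1.78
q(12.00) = -47137.00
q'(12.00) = -15352.00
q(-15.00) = -86071.00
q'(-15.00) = 24068.00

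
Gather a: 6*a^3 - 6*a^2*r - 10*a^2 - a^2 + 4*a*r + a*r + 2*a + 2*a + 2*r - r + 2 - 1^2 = 6*a^3 + a^2*(-6*r - 11) + a*(5*r + 4) + r + 1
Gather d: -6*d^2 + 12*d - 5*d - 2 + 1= -6*d^2 + 7*d - 1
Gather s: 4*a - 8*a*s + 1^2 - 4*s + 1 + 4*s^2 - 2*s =4*a + 4*s^2 + s*(-8*a - 6) + 2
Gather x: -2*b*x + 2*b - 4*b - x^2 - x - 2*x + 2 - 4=-2*b - x^2 + x*(-2*b - 3) - 2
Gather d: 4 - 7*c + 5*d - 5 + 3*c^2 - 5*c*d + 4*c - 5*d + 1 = 3*c^2 - 5*c*d - 3*c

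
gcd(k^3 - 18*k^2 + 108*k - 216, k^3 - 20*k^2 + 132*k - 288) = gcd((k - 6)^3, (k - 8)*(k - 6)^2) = k^2 - 12*k + 36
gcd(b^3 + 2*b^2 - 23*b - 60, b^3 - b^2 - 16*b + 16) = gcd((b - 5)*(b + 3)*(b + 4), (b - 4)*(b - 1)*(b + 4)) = b + 4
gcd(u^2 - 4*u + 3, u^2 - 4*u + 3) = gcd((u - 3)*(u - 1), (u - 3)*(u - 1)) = u^2 - 4*u + 3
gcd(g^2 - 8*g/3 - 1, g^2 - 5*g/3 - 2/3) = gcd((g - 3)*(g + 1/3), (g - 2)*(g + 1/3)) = g + 1/3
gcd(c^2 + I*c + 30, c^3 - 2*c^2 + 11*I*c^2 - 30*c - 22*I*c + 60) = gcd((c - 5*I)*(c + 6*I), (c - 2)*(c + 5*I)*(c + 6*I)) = c + 6*I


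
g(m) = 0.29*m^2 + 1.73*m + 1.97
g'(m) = 0.58*m + 1.73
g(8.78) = 39.52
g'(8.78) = 6.82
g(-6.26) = 2.50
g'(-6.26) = -1.90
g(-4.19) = -0.19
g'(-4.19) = -0.70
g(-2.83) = -0.60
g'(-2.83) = 0.09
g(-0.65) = 0.97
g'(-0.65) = 1.35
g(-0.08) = 1.83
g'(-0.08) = 1.68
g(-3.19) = -0.60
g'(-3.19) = -0.12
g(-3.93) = -0.35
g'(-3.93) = -0.55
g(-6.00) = 2.03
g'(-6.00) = -1.75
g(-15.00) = 41.27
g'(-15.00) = -6.97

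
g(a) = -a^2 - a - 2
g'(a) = -2*a - 1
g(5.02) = -32.22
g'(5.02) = -11.04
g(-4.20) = -15.44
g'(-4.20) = 7.40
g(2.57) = -11.17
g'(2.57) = -6.14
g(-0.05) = -1.95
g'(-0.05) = -0.90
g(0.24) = -2.30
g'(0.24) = -1.48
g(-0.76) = -1.82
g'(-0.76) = 0.52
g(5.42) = -36.80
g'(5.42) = -11.84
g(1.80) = -7.04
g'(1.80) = -4.60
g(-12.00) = -134.00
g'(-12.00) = 23.00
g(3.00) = -14.00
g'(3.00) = -7.00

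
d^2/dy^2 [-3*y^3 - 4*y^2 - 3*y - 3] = -18*y - 8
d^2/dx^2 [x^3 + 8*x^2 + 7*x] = 6*x + 16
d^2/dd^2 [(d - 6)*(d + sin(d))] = (6 - d)*sin(d) + 2*cos(d) + 2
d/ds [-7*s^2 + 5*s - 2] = 5 - 14*s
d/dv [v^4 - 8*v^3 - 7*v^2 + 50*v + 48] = 4*v^3 - 24*v^2 - 14*v + 50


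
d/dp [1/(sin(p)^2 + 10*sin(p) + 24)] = -2*(sin(p) + 5)*cos(p)/(sin(p)^2 + 10*sin(p) + 24)^2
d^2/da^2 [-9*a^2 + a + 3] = -18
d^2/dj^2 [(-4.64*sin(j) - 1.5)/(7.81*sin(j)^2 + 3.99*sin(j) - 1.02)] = (283.021904*sin(j)^5 + 221.385384*sin(j)^4 - 204.03625*sin(j)^3 - 458.403678*sin(j)^2 - 491.303952*sin(j) - 109.426644)/(7.81*sin(j)^2 + 3.99*sin(j) - 1.02)^3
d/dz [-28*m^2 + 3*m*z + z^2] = 3*m + 2*z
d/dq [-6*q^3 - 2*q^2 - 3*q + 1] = -18*q^2 - 4*q - 3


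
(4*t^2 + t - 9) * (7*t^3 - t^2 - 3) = 28*t^5 + 3*t^4 - 64*t^3 - 3*t^2 - 3*t + 27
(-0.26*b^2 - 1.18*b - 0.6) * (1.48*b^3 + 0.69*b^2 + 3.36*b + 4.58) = -0.3848*b^5 - 1.9258*b^4 - 2.5758*b^3 - 5.5696*b^2 - 7.4204*b - 2.748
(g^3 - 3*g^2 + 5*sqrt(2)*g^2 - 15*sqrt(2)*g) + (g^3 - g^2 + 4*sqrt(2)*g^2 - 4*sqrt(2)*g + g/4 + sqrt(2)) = 2*g^3 - 4*g^2 + 9*sqrt(2)*g^2 - 19*sqrt(2)*g + g/4 + sqrt(2)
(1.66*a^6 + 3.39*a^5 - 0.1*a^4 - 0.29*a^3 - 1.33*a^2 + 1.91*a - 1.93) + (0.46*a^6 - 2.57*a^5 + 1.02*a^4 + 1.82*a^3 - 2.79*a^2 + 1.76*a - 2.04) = 2.12*a^6 + 0.82*a^5 + 0.92*a^4 + 1.53*a^3 - 4.12*a^2 + 3.67*a - 3.97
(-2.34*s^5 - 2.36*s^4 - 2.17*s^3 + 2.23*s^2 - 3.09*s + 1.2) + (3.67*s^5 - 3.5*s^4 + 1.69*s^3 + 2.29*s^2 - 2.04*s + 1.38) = 1.33*s^5 - 5.86*s^4 - 0.48*s^3 + 4.52*s^2 - 5.13*s + 2.58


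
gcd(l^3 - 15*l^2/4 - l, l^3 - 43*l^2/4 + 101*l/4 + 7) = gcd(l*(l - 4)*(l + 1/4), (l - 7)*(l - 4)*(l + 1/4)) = l^2 - 15*l/4 - 1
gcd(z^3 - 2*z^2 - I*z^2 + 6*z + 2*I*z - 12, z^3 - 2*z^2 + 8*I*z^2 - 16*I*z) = z - 2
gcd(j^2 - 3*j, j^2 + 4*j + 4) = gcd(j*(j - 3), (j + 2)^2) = 1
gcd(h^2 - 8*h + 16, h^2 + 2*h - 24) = h - 4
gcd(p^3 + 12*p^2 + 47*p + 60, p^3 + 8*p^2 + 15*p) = p^2 + 8*p + 15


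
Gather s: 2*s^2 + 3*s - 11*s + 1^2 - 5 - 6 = 2*s^2 - 8*s - 10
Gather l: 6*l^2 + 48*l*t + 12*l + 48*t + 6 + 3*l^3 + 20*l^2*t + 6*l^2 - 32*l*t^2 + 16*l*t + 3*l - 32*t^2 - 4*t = 3*l^3 + l^2*(20*t + 12) + l*(-32*t^2 + 64*t + 15) - 32*t^2 + 44*t + 6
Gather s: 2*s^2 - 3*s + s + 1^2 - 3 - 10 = 2*s^2 - 2*s - 12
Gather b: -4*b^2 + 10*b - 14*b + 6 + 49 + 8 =-4*b^2 - 4*b + 63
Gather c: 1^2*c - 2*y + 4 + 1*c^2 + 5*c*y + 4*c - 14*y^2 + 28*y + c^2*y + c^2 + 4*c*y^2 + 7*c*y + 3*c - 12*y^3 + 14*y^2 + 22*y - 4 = c^2*(y + 2) + c*(4*y^2 + 12*y + 8) - 12*y^3 + 48*y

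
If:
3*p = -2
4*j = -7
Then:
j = -7/4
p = -2/3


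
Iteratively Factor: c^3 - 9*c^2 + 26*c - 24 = (c - 4)*(c^2 - 5*c + 6) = (c - 4)*(c - 3)*(c - 2)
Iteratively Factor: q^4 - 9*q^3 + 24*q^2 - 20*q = (q - 2)*(q^3 - 7*q^2 + 10*q) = (q - 2)^2*(q^2 - 5*q) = q*(q - 2)^2*(q - 5)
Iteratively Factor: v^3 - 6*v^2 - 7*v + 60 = (v - 4)*(v^2 - 2*v - 15) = (v - 5)*(v - 4)*(v + 3)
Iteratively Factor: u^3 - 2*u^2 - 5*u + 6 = (u + 2)*(u^2 - 4*u + 3) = (u - 1)*(u + 2)*(u - 3)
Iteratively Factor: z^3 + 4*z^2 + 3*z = (z)*(z^2 + 4*z + 3) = z*(z + 1)*(z + 3)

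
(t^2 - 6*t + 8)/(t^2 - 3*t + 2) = (t - 4)/(t - 1)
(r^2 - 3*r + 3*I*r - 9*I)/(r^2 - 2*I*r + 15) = (r - 3)/(r - 5*I)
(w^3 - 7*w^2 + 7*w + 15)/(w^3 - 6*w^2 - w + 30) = (w + 1)/(w + 2)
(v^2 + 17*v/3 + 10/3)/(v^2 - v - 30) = (v + 2/3)/(v - 6)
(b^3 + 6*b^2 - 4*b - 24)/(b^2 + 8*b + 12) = b - 2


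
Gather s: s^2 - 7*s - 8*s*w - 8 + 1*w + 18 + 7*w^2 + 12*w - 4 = s^2 + s*(-8*w - 7) + 7*w^2 + 13*w + 6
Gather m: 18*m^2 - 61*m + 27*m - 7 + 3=18*m^2 - 34*m - 4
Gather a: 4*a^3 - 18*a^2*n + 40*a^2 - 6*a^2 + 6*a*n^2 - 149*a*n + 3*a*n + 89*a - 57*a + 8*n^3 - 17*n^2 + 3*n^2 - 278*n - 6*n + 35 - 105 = 4*a^3 + a^2*(34 - 18*n) + a*(6*n^2 - 146*n + 32) + 8*n^3 - 14*n^2 - 284*n - 70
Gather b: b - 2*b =-b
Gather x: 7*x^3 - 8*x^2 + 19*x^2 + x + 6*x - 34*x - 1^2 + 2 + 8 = 7*x^3 + 11*x^2 - 27*x + 9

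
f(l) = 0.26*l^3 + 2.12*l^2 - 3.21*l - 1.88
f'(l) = 0.78*l^2 + 4.24*l - 3.21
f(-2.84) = 18.38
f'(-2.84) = -8.96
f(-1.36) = 5.75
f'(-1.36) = -7.53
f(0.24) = -2.52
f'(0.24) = -2.15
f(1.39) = -1.55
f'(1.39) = 4.19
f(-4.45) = 31.47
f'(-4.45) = -6.63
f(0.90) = -2.86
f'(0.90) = 1.24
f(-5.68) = 37.10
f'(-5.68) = -2.13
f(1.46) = -1.24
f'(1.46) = 4.64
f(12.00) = 714.16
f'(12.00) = 159.99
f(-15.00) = -354.23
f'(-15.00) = 108.69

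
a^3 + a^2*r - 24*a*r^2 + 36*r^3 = (a - 3*r)*(a - 2*r)*(a + 6*r)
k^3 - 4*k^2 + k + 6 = (k - 3)*(k - 2)*(k + 1)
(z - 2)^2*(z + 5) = z^3 + z^2 - 16*z + 20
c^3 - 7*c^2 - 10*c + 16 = (c - 8)*(c - 1)*(c + 2)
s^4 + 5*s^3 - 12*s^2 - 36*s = s*(s - 3)*(s + 2)*(s + 6)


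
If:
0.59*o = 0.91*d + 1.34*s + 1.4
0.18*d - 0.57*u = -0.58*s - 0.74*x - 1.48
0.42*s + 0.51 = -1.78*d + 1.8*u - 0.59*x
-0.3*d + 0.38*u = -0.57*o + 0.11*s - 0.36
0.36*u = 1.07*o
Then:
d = -0.47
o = -0.35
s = -0.88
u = -1.05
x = -2.00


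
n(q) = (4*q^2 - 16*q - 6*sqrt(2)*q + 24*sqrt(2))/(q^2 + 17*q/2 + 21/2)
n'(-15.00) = 1.06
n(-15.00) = 12.05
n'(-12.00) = 2.79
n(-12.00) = 17.21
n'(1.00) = -1.18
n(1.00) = 0.67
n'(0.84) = -1.46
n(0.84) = 0.88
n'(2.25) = -0.18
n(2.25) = -0.03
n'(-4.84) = 14.34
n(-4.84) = -34.12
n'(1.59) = -0.53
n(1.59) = 0.19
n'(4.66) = 0.15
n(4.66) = 0.09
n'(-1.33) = -498.95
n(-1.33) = 76.34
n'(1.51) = -0.59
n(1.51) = 0.24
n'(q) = (-2*q - 17/2)*(4*q^2 - 16*q - 6*sqrt(2)*q + 24*sqrt(2))/(q^2 + 17*q/2 + 21/2)^2 + (8*q - 16 - 6*sqrt(2))/(q^2 + 17*q/2 + 21/2)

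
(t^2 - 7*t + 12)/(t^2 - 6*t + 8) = (t - 3)/(t - 2)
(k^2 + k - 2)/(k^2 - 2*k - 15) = (-k^2 - k + 2)/(-k^2 + 2*k + 15)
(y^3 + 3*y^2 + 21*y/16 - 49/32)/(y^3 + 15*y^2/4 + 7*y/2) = (8*y^2 + 10*y - 7)/(8*y*(y + 2))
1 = 1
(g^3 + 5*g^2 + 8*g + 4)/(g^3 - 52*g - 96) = (g^2 + 3*g + 2)/(g^2 - 2*g - 48)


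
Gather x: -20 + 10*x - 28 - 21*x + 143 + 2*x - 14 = 81 - 9*x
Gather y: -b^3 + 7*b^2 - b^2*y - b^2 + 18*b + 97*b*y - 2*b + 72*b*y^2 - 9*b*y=-b^3 + 6*b^2 + 72*b*y^2 + 16*b + y*(-b^2 + 88*b)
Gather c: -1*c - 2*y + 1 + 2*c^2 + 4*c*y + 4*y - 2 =2*c^2 + c*(4*y - 1) + 2*y - 1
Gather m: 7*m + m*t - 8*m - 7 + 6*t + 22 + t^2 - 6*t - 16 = m*(t - 1) + t^2 - 1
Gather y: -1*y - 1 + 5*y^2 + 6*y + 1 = 5*y^2 + 5*y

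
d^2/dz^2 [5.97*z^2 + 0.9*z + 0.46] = 11.9400000000000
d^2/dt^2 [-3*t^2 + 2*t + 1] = -6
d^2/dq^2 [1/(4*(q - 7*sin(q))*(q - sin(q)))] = (-2*q^3*sin(q) - 9*q^2*sin(q)^2 - 12*q^2*cos(q) + 30*q^2 + 42*q*sin(q)^3 + 60*q*sin(q)*cos(q) - 96*q*sin(q) - 49*sin(q)^4 - 84*sin(q)^2*cos(q) + 102*sin(q)^2)/((q - 7*sin(q))^3*(q - sin(q))^3)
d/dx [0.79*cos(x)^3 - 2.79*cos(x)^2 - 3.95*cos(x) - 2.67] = (-2.37*cos(x)^2 + 5.58*cos(x) + 3.95)*sin(x)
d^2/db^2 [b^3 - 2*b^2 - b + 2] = 6*b - 4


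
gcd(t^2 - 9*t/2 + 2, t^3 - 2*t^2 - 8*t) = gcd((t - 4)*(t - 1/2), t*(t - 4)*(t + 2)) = t - 4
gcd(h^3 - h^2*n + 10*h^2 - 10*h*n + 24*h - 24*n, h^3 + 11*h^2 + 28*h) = h + 4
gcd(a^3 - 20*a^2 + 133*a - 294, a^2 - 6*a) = a - 6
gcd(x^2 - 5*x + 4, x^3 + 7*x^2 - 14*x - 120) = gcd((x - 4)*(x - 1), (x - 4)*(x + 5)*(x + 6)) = x - 4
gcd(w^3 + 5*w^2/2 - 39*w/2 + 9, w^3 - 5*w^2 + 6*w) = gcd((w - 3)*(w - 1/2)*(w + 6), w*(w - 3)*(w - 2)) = w - 3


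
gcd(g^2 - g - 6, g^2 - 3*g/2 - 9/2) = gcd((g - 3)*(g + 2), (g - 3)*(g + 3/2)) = g - 3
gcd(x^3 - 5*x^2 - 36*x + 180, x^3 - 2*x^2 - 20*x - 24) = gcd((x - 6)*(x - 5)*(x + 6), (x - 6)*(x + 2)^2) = x - 6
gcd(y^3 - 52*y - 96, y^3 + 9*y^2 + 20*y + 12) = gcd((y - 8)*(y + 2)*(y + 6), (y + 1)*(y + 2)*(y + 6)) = y^2 + 8*y + 12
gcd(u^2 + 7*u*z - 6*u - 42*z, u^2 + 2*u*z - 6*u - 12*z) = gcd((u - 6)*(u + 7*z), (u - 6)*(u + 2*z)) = u - 6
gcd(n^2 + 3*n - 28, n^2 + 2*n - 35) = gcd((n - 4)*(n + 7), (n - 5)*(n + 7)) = n + 7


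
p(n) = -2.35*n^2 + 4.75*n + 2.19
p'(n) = 4.75 - 4.7*n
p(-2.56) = -25.37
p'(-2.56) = 16.78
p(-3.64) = -46.24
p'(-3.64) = 21.86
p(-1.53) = -10.58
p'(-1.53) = 11.94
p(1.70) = 3.47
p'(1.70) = -3.24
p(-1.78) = -13.71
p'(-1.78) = 13.12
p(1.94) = 2.56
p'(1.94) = -4.37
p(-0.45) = -0.42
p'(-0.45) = 6.86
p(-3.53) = -43.86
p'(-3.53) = 21.34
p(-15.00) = -597.81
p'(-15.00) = 75.25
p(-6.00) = -110.91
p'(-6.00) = 32.95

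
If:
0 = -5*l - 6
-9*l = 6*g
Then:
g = 9/5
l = -6/5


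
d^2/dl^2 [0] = 0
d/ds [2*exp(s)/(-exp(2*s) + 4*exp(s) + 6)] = 2*(exp(2*s) + 6)*exp(s)/(exp(4*s) - 8*exp(3*s) + 4*exp(2*s) + 48*exp(s) + 36)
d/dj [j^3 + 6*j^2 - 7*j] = 3*j^2 + 12*j - 7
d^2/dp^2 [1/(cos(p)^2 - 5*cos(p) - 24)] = (4*sin(p)^4 - 123*sin(p)^2 - 405*cos(p)/4 - 15*cos(3*p)/4 + 21)/(sin(p)^2 + 5*cos(p) + 23)^3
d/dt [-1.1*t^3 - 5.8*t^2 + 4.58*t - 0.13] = -3.3*t^2 - 11.6*t + 4.58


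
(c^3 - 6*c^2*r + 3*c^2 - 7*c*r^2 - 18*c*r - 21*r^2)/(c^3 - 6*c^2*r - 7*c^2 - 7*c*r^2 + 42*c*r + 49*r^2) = (c + 3)/(c - 7)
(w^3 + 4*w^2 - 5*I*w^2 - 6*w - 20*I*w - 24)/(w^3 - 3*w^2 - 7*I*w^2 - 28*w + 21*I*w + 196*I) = (w^2 - 5*I*w - 6)/(w^2 - 7*w*(1 + I) + 49*I)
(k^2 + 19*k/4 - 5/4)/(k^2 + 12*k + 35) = (k - 1/4)/(k + 7)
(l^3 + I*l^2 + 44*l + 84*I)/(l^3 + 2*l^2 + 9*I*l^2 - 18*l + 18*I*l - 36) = (l^2 - 5*I*l + 14)/(l^2 + l*(2 + 3*I) + 6*I)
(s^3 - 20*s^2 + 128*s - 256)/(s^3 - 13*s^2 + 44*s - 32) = (s - 8)/(s - 1)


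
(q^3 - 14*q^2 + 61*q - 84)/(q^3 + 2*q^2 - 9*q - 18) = (q^2 - 11*q + 28)/(q^2 + 5*q + 6)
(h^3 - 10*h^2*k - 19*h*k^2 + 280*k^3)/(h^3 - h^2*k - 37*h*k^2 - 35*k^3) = (h - 8*k)/(h + k)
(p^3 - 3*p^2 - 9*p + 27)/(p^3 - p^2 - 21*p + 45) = (p + 3)/(p + 5)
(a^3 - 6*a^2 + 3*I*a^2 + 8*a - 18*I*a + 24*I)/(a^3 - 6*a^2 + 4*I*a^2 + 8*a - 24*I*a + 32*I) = (a + 3*I)/(a + 4*I)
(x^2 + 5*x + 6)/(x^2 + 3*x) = (x + 2)/x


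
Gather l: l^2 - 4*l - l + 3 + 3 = l^2 - 5*l + 6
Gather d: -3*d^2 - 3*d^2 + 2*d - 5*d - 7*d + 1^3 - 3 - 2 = -6*d^2 - 10*d - 4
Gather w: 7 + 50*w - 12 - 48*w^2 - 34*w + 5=-48*w^2 + 16*w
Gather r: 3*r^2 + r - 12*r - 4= 3*r^2 - 11*r - 4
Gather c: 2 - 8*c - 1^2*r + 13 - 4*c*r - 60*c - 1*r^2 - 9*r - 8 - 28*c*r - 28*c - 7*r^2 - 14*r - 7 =c*(-32*r - 96) - 8*r^2 - 24*r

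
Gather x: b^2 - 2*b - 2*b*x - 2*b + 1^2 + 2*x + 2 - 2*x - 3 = b^2 - 2*b*x - 4*b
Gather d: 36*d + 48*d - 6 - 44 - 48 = 84*d - 98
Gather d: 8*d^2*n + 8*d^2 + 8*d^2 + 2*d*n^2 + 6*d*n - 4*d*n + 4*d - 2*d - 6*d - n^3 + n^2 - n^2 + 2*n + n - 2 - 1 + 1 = d^2*(8*n + 16) + d*(2*n^2 + 2*n - 4) - n^3 + 3*n - 2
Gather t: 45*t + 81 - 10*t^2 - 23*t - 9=-10*t^2 + 22*t + 72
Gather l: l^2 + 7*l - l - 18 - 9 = l^2 + 6*l - 27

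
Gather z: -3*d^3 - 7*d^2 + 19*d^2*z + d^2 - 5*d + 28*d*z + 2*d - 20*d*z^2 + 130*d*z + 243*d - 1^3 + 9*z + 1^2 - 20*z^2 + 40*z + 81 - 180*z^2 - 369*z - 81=-3*d^3 - 6*d^2 + 240*d + z^2*(-20*d - 200) + z*(19*d^2 + 158*d - 320)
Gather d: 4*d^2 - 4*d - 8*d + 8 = 4*d^2 - 12*d + 8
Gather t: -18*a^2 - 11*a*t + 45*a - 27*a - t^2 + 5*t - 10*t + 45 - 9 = -18*a^2 + 18*a - t^2 + t*(-11*a - 5) + 36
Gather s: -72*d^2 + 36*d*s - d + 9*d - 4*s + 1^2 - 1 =-72*d^2 + 8*d + s*(36*d - 4)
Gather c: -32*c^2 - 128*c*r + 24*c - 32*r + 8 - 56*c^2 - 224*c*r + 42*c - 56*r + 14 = -88*c^2 + c*(66 - 352*r) - 88*r + 22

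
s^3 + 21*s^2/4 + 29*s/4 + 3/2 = (s + 1/4)*(s + 2)*(s + 3)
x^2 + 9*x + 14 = (x + 2)*(x + 7)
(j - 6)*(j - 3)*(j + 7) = j^3 - 2*j^2 - 45*j + 126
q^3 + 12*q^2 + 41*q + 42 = (q + 2)*(q + 3)*(q + 7)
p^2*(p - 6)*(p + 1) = p^4 - 5*p^3 - 6*p^2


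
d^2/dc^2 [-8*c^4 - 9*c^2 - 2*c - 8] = -96*c^2 - 18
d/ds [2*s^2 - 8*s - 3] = 4*s - 8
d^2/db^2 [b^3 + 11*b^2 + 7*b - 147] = 6*b + 22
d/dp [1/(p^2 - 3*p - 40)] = (3 - 2*p)/(-p^2 + 3*p + 40)^2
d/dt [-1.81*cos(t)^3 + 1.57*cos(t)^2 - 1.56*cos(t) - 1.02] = (5.43*cos(t)^2 - 3.14*cos(t) + 1.56)*sin(t)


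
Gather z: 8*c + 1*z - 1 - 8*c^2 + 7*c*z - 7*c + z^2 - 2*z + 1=-8*c^2 + c + z^2 + z*(7*c - 1)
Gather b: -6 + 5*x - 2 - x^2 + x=-x^2 + 6*x - 8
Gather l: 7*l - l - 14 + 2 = 6*l - 12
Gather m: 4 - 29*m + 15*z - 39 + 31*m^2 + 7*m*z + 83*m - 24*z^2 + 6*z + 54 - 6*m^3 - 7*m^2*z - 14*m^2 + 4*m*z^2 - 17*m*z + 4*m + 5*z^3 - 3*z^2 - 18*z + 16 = -6*m^3 + m^2*(17 - 7*z) + m*(4*z^2 - 10*z + 58) + 5*z^3 - 27*z^2 + 3*z + 35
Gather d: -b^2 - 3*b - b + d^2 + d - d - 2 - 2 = -b^2 - 4*b + d^2 - 4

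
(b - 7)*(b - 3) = b^2 - 10*b + 21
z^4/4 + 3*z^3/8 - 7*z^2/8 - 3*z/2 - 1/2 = (z/4 + 1/4)*(z - 2)*(z + 1/2)*(z + 2)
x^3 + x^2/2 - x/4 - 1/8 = (x - 1/2)*(x + 1/2)^2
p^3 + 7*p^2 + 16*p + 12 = (p + 2)^2*(p + 3)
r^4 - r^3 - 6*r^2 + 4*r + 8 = (r - 2)^2*(r + 1)*(r + 2)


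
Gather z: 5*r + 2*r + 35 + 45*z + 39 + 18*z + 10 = 7*r + 63*z + 84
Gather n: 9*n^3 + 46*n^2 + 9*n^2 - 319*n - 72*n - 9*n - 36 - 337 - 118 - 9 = 9*n^3 + 55*n^2 - 400*n - 500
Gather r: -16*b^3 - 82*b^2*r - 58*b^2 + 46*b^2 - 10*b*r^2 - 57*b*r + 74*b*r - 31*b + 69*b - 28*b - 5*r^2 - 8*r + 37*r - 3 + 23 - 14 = -16*b^3 - 12*b^2 + 10*b + r^2*(-10*b - 5) + r*(-82*b^2 + 17*b + 29) + 6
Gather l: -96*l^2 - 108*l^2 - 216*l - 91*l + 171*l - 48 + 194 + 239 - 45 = -204*l^2 - 136*l + 340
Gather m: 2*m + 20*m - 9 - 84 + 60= 22*m - 33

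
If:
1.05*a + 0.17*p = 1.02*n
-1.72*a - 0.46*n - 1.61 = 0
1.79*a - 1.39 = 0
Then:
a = 0.78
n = -6.40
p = -43.22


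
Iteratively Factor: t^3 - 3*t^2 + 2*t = (t - 1)*(t^2 - 2*t) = (t - 2)*(t - 1)*(t)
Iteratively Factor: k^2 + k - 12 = (k - 3)*(k + 4)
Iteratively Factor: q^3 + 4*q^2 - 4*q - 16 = (q + 2)*(q^2 + 2*q - 8) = (q + 2)*(q + 4)*(q - 2)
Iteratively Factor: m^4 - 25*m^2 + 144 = (m - 3)*(m^3 + 3*m^2 - 16*m - 48) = (m - 3)*(m + 4)*(m^2 - m - 12) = (m - 3)*(m + 3)*(m + 4)*(m - 4)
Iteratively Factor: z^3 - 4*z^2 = (z)*(z^2 - 4*z) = z^2*(z - 4)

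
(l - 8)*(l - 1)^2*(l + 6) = l^4 - 4*l^3 - 43*l^2 + 94*l - 48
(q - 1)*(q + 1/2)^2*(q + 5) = q^4 + 5*q^3 - 3*q^2/4 - 4*q - 5/4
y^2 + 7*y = y*(y + 7)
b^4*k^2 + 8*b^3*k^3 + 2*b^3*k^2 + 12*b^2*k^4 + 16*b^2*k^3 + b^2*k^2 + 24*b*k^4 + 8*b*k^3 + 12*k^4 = (b + 2*k)*(b + 6*k)*(b*k + k)^2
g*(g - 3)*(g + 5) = g^3 + 2*g^2 - 15*g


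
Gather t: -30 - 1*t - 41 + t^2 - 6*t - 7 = t^2 - 7*t - 78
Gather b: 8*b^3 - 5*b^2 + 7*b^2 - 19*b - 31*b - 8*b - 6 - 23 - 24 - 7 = 8*b^3 + 2*b^2 - 58*b - 60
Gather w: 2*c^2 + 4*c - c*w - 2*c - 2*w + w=2*c^2 + 2*c + w*(-c - 1)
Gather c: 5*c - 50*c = -45*c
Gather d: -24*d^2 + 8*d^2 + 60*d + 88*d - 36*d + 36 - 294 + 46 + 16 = -16*d^2 + 112*d - 196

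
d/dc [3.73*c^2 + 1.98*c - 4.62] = 7.46*c + 1.98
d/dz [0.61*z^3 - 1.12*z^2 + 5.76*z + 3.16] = 1.83*z^2 - 2.24*z + 5.76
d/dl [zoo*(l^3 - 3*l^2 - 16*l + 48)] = zoo*(l^2 + l + 1)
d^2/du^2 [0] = 0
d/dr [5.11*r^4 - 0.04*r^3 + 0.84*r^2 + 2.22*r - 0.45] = 20.44*r^3 - 0.12*r^2 + 1.68*r + 2.22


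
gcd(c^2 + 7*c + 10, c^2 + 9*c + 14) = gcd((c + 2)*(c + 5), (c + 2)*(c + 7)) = c + 2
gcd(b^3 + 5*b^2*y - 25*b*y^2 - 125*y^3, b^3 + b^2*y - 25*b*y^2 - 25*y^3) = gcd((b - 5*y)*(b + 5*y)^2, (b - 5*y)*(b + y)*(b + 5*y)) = -b^2 + 25*y^2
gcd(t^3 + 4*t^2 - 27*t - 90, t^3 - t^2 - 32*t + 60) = t^2 + t - 30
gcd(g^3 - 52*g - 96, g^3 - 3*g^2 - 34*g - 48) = g^2 - 6*g - 16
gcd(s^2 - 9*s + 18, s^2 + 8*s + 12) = 1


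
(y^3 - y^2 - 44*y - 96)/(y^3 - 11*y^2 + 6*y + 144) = (y + 4)/(y - 6)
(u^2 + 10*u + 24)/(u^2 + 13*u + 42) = (u + 4)/(u + 7)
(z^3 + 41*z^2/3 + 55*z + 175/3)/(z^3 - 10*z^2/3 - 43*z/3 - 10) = (z^2 + 12*z + 35)/(z^2 - 5*z - 6)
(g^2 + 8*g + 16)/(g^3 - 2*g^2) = (g^2 + 8*g + 16)/(g^2*(g - 2))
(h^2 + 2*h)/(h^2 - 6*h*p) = (h + 2)/(h - 6*p)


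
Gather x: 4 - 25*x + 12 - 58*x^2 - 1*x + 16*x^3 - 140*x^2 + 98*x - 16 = 16*x^3 - 198*x^2 + 72*x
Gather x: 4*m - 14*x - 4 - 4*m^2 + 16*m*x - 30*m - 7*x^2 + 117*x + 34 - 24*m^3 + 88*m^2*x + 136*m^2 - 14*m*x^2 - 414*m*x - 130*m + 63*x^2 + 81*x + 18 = -24*m^3 + 132*m^2 - 156*m + x^2*(56 - 14*m) + x*(88*m^2 - 398*m + 184) + 48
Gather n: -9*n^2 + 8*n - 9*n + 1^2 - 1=-9*n^2 - n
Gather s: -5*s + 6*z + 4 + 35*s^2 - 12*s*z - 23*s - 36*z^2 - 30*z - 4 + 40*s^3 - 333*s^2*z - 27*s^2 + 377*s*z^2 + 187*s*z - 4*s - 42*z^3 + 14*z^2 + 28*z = 40*s^3 + s^2*(8 - 333*z) + s*(377*z^2 + 175*z - 32) - 42*z^3 - 22*z^2 + 4*z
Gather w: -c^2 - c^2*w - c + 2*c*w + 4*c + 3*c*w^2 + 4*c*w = -c^2 + 3*c*w^2 + 3*c + w*(-c^2 + 6*c)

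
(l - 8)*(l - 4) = l^2 - 12*l + 32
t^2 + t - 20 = (t - 4)*(t + 5)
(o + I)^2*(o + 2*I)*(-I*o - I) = -I*o^4 + 4*o^3 - I*o^3 + 4*o^2 + 5*I*o^2 - 2*o + 5*I*o - 2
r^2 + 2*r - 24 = (r - 4)*(r + 6)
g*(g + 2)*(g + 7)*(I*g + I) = I*g^4 + 10*I*g^3 + 23*I*g^2 + 14*I*g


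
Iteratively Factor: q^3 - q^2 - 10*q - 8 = (q - 4)*(q^2 + 3*q + 2) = (q - 4)*(q + 2)*(q + 1)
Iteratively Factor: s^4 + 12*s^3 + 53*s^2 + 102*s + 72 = (s + 3)*(s^3 + 9*s^2 + 26*s + 24) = (s + 2)*(s + 3)*(s^2 + 7*s + 12) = (s + 2)*(s + 3)*(s + 4)*(s + 3)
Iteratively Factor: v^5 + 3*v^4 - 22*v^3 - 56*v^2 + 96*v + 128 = (v + 4)*(v^4 - v^3 - 18*v^2 + 16*v + 32) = (v + 4)^2*(v^3 - 5*v^2 + 2*v + 8) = (v - 2)*(v + 4)^2*(v^2 - 3*v - 4) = (v - 2)*(v + 1)*(v + 4)^2*(v - 4)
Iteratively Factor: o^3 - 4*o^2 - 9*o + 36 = (o - 3)*(o^2 - o - 12) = (o - 4)*(o - 3)*(o + 3)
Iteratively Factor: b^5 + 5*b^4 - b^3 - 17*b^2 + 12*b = (b - 1)*(b^4 + 6*b^3 + 5*b^2 - 12*b) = (b - 1)*(b + 4)*(b^3 + 2*b^2 - 3*b) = (b - 1)^2*(b + 4)*(b^2 + 3*b) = (b - 1)^2*(b + 3)*(b + 4)*(b)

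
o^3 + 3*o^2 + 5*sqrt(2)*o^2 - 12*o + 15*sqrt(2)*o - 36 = (o + 3)*(o - sqrt(2))*(o + 6*sqrt(2))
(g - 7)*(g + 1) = g^2 - 6*g - 7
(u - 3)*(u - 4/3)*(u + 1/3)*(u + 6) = u^4 + 2*u^3 - 193*u^2/9 + 50*u/3 + 8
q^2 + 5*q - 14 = (q - 2)*(q + 7)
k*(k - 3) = k^2 - 3*k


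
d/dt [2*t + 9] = 2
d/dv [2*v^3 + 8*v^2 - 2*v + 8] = 6*v^2 + 16*v - 2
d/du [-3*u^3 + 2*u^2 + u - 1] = -9*u^2 + 4*u + 1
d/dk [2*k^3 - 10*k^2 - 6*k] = 6*k^2 - 20*k - 6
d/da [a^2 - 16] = 2*a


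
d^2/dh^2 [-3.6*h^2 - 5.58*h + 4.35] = -7.20000000000000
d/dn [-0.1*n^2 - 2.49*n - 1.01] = -0.2*n - 2.49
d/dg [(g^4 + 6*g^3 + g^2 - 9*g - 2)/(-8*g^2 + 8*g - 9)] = (-16*g^5 - 24*g^4 + 60*g^3 - 226*g^2 - 50*g + 97)/(64*g^4 - 128*g^3 + 208*g^2 - 144*g + 81)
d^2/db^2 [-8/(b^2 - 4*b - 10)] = 16*(-b^2 + 4*b + 4*(b - 2)^2 + 10)/(-b^2 + 4*b + 10)^3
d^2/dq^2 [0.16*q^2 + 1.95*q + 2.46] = 0.320000000000000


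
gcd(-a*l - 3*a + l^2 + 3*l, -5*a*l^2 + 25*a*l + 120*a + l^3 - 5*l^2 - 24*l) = l + 3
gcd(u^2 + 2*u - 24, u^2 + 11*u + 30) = u + 6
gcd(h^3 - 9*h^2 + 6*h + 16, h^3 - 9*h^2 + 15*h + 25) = h + 1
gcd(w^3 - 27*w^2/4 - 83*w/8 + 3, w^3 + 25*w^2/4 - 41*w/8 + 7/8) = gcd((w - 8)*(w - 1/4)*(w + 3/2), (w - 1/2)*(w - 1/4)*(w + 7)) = w - 1/4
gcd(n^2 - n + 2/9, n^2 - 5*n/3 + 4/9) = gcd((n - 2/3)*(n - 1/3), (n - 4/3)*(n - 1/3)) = n - 1/3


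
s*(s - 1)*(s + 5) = s^3 + 4*s^2 - 5*s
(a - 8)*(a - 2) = a^2 - 10*a + 16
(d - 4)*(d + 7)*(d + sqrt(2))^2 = d^4 + 2*sqrt(2)*d^3 + 3*d^3 - 26*d^2 + 6*sqrt(2)*d^2 - 56*sqrt(2)*d + 6*d - 56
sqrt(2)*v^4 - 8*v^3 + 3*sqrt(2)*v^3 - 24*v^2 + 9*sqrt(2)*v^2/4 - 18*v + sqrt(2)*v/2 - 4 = (v + 1/2)*(v + 2)*(v - 4*sqrt(2))*(sqrt(2)*v + sqrt(2)/2)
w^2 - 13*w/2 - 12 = (w - 8)*(w + 3/2)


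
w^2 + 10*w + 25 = (w + 5)^2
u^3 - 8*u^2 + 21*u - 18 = (u - 3)^2*(u - 2)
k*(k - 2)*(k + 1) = k^3 - k^2 - 2*k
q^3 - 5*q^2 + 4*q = q*(q - 4)*(q - 1)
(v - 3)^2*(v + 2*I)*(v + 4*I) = v^4 - 6*v^3 + 6*I*v^3 + v^2 - 36*I*v^2 + 48*v + 54*I*v - 72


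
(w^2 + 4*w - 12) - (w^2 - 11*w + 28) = 15*w - 40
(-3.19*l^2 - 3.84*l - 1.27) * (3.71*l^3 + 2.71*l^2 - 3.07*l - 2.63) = -11.8349*l^5 - 22.8913*l^4 - 5.3248*l^3 + 16.7368*l^2 + 13.9981*l + 3.3401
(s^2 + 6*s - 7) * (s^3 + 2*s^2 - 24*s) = s^5 + 8*s^4 - 19*s^3 - 158*s^2 + 168*s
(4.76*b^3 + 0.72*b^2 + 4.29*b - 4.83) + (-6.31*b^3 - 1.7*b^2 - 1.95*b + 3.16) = -1.55*b^3 - 0.98*b^2 + 2.34*b - 1.67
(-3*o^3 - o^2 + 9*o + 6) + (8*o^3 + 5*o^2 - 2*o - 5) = 5*o^3 + 4*o^2 + 7*o + 1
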